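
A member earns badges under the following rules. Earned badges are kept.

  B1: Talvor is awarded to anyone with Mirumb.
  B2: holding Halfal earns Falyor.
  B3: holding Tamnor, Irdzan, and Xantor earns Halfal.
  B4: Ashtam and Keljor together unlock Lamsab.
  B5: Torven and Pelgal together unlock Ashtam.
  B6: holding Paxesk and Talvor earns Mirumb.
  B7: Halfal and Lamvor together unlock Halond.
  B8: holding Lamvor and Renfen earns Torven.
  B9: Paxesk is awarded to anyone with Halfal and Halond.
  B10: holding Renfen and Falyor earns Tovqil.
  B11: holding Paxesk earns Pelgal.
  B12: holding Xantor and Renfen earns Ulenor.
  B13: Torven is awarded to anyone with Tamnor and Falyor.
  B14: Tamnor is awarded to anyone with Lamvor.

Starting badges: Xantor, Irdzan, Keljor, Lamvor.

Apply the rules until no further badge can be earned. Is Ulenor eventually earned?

No

Ulenor would need Xantor and Renfen (B12), but Renfen is never earned.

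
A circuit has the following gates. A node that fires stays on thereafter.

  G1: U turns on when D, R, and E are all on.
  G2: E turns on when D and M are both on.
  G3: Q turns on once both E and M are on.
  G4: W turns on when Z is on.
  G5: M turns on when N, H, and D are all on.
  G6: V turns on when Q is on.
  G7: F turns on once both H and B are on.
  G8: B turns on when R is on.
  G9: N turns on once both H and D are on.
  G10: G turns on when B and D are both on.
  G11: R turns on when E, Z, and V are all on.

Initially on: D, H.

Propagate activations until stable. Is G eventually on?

G would need B and D (G10), but B never turns on.

No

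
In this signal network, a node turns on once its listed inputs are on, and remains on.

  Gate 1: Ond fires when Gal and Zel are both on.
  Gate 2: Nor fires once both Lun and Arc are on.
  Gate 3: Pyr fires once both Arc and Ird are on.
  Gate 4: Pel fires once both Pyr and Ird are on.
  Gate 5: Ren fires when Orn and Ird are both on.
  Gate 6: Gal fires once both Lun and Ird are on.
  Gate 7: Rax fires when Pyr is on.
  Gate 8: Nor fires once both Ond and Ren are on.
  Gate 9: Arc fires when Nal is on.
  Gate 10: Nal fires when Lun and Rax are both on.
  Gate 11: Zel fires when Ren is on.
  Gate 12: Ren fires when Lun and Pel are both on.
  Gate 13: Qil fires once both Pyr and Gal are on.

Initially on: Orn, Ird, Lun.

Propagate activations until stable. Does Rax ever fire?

Rax would need Pyr (Gate 7), but Pyr never turns on.

No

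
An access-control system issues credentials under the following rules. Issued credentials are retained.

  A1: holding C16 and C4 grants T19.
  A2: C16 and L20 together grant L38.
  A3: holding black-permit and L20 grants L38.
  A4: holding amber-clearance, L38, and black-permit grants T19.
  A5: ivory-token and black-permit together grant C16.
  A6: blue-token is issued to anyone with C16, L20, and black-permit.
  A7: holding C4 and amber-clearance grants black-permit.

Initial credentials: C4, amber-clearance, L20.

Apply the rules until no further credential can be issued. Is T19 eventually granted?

Holding C4 and amber-clearance grants black-permit (A7).
Holding black-permit and L20 grants L38 (A3).
Holding amber-clearance, L38, and black-permit grants T19 (A4).

Yes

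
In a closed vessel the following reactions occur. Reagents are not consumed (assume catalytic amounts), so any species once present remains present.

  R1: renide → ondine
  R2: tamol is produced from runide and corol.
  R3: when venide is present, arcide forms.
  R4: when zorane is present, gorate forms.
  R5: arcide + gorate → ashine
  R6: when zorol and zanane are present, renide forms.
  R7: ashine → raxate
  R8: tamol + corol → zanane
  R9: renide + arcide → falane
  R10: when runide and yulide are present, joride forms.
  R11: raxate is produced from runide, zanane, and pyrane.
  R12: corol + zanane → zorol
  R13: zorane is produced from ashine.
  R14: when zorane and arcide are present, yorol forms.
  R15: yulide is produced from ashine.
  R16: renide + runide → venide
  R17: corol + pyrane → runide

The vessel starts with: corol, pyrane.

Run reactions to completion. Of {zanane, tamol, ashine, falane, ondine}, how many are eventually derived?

4

corol and pyrane present → runide forms (R17).
runide and corol present → tamol forms (R2).
tamol and corol present → zanane forms (R8).
corol and zanane present → zorol forms (R12).
zorol and zanane present → renide forms (R6).
renide and runide present → venide forms (R16).
renide present → ondine forms (R1).
venide present → arcide forms (R3).
renide and arcide present → falane forms (R9).
zanane: reached.
tamol: reached.
ashine would need arcide and gorate (R5), but gorate never forms.
falane: reached.
ondine: reached.
Reached: zanane, tamol, falane, and ondine — 4 of the 5.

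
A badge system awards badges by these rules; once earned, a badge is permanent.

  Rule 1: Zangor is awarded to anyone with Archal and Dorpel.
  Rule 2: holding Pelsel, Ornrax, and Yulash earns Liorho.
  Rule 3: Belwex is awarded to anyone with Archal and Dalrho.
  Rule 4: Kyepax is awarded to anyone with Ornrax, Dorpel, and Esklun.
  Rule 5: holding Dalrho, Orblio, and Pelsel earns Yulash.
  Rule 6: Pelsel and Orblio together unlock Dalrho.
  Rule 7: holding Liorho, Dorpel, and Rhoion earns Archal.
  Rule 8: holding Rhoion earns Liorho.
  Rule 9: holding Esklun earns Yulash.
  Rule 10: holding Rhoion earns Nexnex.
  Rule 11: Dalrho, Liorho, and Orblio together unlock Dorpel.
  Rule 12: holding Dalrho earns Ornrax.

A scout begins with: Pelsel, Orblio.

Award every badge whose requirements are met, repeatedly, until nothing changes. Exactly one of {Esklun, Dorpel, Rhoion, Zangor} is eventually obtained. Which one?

With Pelsel and Orblio, Dalrho is earned (Rule 6).
With Dalrho, Orblio, and Pelsel, Yulash is earned (Rule 5).
With Dalrho, Ornrax is earned (Rule 12).
With Pelsel, Ornrax, and Yulash, Liorho is earned (Rule 2).
With Dalrho, Liorho, and Orblio, Dorpel is earned (Rule 11).
No rule produces Rhoion, and it is not given. No rule produces Esklun, and it is not given. Zangor would need Archal and Dorpel (Rule 1), but Archal is never earned.

Dorpel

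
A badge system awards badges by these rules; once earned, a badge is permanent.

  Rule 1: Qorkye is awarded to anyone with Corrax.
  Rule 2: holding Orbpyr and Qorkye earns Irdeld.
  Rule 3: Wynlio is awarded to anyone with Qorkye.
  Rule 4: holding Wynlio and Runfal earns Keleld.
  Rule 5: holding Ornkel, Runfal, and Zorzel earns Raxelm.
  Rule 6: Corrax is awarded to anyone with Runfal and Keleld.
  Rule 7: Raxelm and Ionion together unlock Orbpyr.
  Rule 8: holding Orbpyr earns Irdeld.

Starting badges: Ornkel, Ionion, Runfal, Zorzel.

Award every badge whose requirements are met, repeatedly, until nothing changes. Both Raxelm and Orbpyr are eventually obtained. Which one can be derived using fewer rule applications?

Raxelm

Raxelm: With Ornkel, Runfal, and Zorzel, Raxelm is earned (Rule 5). [1 rule application]
Orbpyr: With Ornkel, Runfal, and Zorzel, Raxelm is earned (Rule 5). With Raxelm and Ionion, Orbpyr is earned (Rule 7). [2 rule applications]
Raxelm needs fewer.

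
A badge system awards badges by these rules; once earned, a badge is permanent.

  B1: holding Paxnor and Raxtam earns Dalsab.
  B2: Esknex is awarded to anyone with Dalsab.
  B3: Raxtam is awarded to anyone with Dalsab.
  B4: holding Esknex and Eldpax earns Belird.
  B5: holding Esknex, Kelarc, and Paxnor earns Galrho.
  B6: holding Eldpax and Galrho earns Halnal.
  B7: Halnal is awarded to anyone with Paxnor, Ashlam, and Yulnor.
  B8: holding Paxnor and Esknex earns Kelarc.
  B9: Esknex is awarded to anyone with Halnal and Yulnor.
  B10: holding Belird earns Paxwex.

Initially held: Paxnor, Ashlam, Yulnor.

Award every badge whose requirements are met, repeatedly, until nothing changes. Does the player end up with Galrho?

Yes

With Paxnor, Ashlam, and Yulnor, Halnal is earned (B7).
With Halnal and Yulnor, Esknex is earned (B9).
With Paxnor and Esknex, Kelarc is earned (B8).
With Esknex, Kelarc, and Paxnor, Galrho is earned (B5).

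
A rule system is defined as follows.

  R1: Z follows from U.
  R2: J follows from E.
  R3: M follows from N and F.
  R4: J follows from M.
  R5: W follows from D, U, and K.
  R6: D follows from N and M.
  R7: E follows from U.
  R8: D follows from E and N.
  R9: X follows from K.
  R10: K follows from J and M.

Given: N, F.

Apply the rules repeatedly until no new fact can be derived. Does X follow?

Yes

From N and F, R3 gives M.
From M, R4 gives J.
From J and M, R10 gives K.
From K, R9 gives X.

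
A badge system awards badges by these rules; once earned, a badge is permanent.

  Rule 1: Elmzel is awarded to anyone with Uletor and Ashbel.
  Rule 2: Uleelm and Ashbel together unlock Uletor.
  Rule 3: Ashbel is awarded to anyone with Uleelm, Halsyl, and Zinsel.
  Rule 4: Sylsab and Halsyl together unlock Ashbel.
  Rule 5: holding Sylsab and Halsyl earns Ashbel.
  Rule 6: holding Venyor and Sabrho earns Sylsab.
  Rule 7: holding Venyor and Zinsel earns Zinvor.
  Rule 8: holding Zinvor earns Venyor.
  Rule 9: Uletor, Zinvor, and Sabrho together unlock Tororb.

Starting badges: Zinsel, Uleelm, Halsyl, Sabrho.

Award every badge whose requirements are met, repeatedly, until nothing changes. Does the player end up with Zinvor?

Zinvor would need Venyor and Zinsel (Rule 7), but Venyor is never earned.

No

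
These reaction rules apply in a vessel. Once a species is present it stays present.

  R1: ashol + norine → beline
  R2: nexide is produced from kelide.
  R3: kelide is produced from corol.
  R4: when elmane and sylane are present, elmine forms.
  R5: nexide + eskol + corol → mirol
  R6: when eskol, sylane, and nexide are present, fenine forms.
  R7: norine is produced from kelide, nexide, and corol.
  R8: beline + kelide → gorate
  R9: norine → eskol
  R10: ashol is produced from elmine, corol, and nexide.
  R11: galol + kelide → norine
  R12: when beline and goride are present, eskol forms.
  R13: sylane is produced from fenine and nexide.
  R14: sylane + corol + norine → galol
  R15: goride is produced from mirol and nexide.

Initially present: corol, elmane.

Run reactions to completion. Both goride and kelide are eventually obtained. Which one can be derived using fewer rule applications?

kelide

kelide: corol present → kelide forms (R3). [1 rule application]
goride: corol present → kelide forms (R3). kelide present → nexide forms (R2). kelide, nexide, and corol present → norine forms (R7). norine present → eskol forms (R9). nexide, eskol, and corol present → mirol forms (R5). mirol and nexide present → goride forms (R15). [6 rule applications]
kelide needs fewer.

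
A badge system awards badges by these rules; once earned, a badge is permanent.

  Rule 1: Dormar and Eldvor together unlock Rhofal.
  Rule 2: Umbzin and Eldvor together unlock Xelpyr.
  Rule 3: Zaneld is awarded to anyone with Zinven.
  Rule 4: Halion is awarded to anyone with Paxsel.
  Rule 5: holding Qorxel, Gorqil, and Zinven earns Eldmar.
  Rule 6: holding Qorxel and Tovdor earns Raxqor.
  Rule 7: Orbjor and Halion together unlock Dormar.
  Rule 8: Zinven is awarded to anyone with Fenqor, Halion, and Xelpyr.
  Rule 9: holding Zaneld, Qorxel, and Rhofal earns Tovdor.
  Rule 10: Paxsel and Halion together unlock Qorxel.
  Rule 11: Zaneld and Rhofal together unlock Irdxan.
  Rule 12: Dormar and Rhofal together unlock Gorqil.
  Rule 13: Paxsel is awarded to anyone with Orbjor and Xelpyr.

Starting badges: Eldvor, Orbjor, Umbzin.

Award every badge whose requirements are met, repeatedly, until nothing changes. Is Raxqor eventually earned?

No

Raxqor would need Qorxel and Tovdor (Rule 6), but Tovdor is never earned.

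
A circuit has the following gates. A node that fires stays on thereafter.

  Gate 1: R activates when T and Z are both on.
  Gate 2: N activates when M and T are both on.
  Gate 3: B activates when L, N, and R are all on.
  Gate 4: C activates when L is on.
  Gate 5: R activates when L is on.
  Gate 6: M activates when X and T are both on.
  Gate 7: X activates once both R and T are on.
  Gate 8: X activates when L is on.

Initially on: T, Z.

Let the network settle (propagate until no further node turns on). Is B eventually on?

No

B would need L, N, and R (Gate 3), but L never turns on.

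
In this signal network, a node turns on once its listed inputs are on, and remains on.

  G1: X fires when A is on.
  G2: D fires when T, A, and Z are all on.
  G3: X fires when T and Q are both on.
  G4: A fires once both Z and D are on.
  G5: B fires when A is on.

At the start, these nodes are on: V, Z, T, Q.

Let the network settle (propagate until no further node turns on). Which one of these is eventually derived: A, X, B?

X

T and Q are on, so X fires (G3).
A would need Z and D (G4), but D never turns on. B would need A (G5), but A never turns on.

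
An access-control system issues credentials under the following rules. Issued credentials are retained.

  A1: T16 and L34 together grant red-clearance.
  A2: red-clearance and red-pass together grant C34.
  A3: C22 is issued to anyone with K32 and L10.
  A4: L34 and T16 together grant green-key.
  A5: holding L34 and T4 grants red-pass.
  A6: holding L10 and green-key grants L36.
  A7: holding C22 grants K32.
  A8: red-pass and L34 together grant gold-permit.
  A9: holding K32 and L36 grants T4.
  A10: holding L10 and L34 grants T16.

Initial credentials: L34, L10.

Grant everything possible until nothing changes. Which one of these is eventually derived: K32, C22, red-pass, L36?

Holding L10 and L34 grants T16 (A10).
Holding L34 and T16 grants green-key (A4).
Holding L10 and green-key grants L36 (A6).
red-pass would need L34 and T4 (A5), but T4 is never granted. C22 would need K32 and L10 (A3), but K32 is never granted. K32 would need C22 (A7), but C22 is never granted.

L36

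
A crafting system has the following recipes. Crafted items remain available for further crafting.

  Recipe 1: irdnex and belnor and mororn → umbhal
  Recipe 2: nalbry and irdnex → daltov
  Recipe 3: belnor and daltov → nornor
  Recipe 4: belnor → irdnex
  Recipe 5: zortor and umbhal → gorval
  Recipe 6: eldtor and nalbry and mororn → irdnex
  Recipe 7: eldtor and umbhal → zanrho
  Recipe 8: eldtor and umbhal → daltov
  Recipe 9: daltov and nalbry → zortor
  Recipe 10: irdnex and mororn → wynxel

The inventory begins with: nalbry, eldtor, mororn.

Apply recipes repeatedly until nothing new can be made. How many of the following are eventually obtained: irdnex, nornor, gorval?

Using Recipe 6, eldtor, nalbry, and mororn make irdnex.
irdnex: reached.
nornor would need belnor and daltov (Recipe 3), but belnor is never obtained.
gorval would need zortor and umbhal (Recipe 5), but umbhal is never obtained.
Reached: irdnex — 1 of the 3.

1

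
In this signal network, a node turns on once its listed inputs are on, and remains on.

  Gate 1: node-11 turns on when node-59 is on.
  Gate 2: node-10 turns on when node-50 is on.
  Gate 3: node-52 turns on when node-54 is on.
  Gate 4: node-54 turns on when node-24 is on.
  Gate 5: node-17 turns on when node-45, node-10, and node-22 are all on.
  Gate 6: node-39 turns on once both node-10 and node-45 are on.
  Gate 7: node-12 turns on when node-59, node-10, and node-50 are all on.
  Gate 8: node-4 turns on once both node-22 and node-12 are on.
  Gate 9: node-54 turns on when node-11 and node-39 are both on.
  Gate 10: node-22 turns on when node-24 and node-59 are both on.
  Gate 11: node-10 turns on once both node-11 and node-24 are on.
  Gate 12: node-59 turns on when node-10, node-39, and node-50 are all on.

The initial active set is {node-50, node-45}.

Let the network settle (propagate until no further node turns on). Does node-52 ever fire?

Gate 2: node-50 on → node-10 on.
Gate 6: node-10 and node-45 on → node-39 on.
Gate 12: node-10, node-39, and node-50 on → node-59 on.
node-59 is on, so node-11 turns on (Gate 1).
node-11 and node-39 are on, so node-54 turns on (Gate 9).
Gate 3: node-54 on → node-52 on.

Yes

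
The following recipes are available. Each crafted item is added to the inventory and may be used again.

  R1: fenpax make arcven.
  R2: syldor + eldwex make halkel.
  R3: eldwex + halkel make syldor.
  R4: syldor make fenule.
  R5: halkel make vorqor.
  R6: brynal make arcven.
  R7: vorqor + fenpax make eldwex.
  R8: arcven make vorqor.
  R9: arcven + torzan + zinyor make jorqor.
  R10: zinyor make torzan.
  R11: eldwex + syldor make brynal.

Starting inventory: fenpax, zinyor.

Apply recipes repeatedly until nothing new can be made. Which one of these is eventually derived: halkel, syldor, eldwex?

eldwex

Using R1, fenpax makes arcven.
arcven → vorqor (R8).
vorqor + fenpax → eldwex (R7).
halkel would need syldor and eldwex (R2), but syldor is never obtained. syldor would need eldwex and halkel (R3), but halkel is never obtained.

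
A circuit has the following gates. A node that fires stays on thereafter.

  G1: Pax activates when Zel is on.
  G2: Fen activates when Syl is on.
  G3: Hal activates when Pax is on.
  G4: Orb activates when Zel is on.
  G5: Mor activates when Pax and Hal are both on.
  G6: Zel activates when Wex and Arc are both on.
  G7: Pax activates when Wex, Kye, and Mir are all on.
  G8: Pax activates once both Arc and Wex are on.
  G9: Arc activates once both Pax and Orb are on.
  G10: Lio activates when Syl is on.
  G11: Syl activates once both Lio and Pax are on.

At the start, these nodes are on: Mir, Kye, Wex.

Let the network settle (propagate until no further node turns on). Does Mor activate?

Yes

G7: Wex, Kye, and Mir on → Pax on.
G3: Pax on → Hal on.
G5: Pax and Hal on → Mor on.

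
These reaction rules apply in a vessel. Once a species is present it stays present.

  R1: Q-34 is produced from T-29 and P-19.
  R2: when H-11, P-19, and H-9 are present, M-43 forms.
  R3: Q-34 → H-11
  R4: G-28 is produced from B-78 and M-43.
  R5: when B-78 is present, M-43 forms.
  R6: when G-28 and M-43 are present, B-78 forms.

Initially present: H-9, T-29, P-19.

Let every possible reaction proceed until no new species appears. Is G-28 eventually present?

No

G-28 would need B-78 and M-43 (R4), but B-78 never forms.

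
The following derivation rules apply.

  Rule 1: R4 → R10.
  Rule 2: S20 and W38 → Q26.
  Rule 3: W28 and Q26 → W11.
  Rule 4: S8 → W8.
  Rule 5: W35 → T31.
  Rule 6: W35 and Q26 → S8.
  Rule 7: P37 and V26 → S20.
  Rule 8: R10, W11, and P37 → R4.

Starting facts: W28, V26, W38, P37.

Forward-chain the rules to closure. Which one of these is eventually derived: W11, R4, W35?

W11

P37 and V26 hold, so S20 follows (Rule 7).
S20 and W38 hold, so Q26 follows (Rule 2).
W28 and Q26 hold, so W11 follows (Rule 3).
No rule produces W35, and it is not given. R4 would need R10, W11, and P37 (Rule 8), but R10 is never established.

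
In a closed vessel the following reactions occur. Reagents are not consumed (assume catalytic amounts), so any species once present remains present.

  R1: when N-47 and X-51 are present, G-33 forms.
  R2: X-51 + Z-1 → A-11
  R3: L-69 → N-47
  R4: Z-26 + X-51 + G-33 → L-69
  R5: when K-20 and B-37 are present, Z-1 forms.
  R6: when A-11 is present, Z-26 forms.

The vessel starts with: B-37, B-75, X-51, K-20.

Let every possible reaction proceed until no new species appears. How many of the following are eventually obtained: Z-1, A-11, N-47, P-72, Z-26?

3

K-20 and B-37 present → Z-1 forms (R5).
X-51 and Z-1 present → A-11 forms (R2).
A-11 present → Z-26 forms (R6).
Z-1: reached.
A-11: reached.
N-47 would need L-69 (R3), but L-69 never forms.
No rule produces P-72, and it is not given.
Z-26: reached.
Reached: Z-1, A-11, and Z-26 — 3 of the 5.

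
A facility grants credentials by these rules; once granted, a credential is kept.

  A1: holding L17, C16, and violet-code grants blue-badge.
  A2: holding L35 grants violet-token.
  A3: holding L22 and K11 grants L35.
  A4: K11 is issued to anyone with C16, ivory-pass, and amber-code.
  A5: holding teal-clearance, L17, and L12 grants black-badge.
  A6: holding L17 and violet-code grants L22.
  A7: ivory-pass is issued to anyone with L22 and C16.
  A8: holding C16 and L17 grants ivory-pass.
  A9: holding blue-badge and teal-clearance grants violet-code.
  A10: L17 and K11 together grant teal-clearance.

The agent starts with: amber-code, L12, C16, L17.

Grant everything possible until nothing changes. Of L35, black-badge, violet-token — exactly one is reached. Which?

black-badge

Holding C16 and L17 grants ivory-pass (A8).
Holding C16, ivory-pass, and amber-code grants K11 (A4).
Holding L17 and K11 grants teal-clearance (A10).
Holding teal-clearance, L17, and L12 grants black-badge (A5).
violet-token would need L35 (A2), but L35 is never granted. L35 would need L22 and K11 (A3), but L22 is never granted.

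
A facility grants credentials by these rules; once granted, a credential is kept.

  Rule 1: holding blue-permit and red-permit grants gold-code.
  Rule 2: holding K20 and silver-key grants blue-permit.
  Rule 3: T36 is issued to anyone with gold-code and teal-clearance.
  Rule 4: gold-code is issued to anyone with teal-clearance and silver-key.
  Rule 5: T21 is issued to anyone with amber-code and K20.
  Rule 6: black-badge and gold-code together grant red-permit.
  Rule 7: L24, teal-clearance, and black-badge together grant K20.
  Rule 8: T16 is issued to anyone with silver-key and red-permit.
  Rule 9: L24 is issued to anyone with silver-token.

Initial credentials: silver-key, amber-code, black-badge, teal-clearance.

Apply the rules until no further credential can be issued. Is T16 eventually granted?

Holding teal-clearance and silver-key grants gold-code (Rule 4).
Holding black-badge and gold-code grants red-permit (Rule 6).
Holding silver-key and red-permit grants T16 (Rule 8).

Yes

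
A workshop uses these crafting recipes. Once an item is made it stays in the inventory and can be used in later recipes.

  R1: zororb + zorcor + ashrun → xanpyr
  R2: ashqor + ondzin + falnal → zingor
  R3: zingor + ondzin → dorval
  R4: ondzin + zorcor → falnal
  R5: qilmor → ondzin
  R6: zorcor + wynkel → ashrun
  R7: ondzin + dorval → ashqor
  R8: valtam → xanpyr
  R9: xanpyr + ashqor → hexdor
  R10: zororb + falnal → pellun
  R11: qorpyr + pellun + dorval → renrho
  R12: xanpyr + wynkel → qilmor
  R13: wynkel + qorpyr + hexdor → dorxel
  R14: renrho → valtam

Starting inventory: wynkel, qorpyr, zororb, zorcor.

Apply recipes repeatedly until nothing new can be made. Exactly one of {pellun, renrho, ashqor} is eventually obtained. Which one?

Using R6, zorcor and wynkel make ashrun.
zororb + zorcor + ashrun → xanpyr (R1).
Using R12, xanpyr and wynkel make qilmor.
qilmor → ondzin (R5).
ondzin + zorcor → falnal (R4).
Using R10, zororb and falnal make pellun.
ashqor would need ondzin and dorval (R7), but dorval is never obtained. renrho would need qorpyr, pellun, and dorval (R11), but dorval is never obtained.

pellun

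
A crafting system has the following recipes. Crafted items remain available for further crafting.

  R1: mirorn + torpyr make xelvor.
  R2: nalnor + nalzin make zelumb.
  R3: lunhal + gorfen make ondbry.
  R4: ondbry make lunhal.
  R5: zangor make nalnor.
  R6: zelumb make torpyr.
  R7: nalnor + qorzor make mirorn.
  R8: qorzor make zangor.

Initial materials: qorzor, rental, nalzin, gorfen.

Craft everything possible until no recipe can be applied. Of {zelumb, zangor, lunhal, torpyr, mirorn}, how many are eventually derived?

4

qorzor → zangor (R8).
Using R5, zangor makes nalnor.
nalnor + nalzin → zelumb (R2).
nalnor + qorzor → mirorn (R7).
Using R6, zelumb makes torpyr.
zelumb: reached.
zangor: reached.
lunhal would need ondbry (R4), but ondbry is never obtained.
torpyr: reached.
mirorn: reached.
Reached: zelumb, zangor, torpyr, and mirorn — 4 of the 5.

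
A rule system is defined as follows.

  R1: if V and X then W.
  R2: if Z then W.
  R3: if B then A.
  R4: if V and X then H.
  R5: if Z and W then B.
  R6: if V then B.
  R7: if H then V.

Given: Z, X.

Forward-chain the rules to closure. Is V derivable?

No

V would need H (R7), but H is never established.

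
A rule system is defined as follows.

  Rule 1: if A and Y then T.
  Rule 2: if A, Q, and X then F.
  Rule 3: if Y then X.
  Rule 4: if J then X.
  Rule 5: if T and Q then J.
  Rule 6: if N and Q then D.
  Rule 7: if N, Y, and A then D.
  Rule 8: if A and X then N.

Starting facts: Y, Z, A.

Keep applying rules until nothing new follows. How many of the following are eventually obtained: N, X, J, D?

Y holds, so X follows (Rule 3).
A and X hold, so N follows (Rule 8).
N, Y, and A hold, so D follows (Rule 7).
N: reached.
X: reached.
J would need T and Q (Rule 5), but Q is never established.
D: reached.
Reached: N, X, and D — 3 of the 4.

3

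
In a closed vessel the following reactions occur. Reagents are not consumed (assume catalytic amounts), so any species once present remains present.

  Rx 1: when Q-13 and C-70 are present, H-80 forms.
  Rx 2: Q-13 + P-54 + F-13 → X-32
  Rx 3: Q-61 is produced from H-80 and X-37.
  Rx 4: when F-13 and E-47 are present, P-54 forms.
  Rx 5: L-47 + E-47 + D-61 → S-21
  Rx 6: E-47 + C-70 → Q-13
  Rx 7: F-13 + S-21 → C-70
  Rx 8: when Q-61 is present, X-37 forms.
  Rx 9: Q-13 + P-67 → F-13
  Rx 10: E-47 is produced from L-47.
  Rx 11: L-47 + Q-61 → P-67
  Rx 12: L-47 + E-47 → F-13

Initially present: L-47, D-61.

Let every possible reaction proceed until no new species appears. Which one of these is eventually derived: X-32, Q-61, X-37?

L-47 present → E-47 forms (Rx 10).
L-47, E-47, and D-61 present → S-21 forms (Rx 5).
L-47 and E-47 present → F-13 forms (Rx 12).
F-13 and E-47 present → P-54 forms (Rx 4).
F-13 and S-21 present → C-70 forms (Rx 7).
E-47 and C-70 present → Q-13 forms (Rx 6).
Q-13, P-54, and F-13 present → X-32 forms (Rx 2).
X-37 would need Q-61 (Rx 8), but Q-61 never forms. Q-61 would need H-80 and X-37 (Rx 3), but X-37 never forms.

X-32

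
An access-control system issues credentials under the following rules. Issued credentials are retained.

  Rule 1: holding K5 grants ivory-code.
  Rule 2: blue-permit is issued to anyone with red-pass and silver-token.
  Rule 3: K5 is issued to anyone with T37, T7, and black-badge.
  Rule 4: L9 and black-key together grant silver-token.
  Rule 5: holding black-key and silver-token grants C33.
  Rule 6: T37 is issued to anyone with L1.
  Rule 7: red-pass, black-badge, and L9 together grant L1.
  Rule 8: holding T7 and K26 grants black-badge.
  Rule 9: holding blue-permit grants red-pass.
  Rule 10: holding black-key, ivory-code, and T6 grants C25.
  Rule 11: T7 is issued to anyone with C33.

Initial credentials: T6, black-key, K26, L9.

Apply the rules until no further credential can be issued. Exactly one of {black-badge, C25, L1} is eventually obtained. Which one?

Holding L9 and black-key grants silver-token (Rule 4).
Holding black-key and silver-token grants C33 (Rule 5).
Holding C33 grants T7 (Rule 11).
Holding T7 and K26 grants black-badge (Rule 8).
L1 would need red-pass, black-badge, and L9 (Rule 7), but red-pass is never granted. C25 would need black-key, ivory-code, and T6 (Rule 10), but ivory-code is never granted.

black-badge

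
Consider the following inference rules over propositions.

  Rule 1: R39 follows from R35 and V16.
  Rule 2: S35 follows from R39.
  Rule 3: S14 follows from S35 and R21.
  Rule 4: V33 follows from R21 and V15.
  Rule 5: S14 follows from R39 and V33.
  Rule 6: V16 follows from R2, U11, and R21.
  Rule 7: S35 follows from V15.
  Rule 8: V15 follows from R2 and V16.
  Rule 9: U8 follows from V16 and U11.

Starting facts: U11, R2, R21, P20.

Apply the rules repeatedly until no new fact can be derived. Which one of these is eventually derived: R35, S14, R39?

From R2, U11, and R21, Rule 6 gives V16.
R2 and V16 hold, so V15 follows (Rule 8).
V15 holds, so S35 follows (Rule 7).
S35 and R21 hold, so S14 follows (Rule 3).
R39 would need R35 and V16 (Rule 1), but R35 is never established. No rule produces R35, and it is not given.

S14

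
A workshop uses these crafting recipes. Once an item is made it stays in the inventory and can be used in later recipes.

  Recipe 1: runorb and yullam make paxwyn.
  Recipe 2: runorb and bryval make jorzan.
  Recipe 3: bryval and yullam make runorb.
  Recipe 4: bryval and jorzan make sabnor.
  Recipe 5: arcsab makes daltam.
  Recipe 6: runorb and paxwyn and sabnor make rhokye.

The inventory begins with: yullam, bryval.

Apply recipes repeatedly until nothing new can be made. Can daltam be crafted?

daltam would need arcsab (Recipe 5), but arcsab is never obtained.

No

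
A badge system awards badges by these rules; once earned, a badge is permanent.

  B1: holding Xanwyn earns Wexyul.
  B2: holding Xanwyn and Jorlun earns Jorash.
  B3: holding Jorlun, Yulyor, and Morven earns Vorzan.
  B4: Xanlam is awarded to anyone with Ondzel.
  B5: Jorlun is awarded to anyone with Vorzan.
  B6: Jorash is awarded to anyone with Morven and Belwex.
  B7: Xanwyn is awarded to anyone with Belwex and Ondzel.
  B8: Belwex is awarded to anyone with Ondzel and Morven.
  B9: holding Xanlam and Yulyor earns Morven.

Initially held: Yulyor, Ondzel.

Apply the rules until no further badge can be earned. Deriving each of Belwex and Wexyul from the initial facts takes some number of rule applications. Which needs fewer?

Belwex: With Ondzel, Xanlam is earned (B4). With Xanlam and Yulyor, Morven is earned (B9). With Ondzel and Morven, Belwex is earned (B8). [3 rule applications]
Wexyul: With Ondzel, Xanlam is earned (B4). With Xanlam and Yulyor, Morven is earned (B9). With Ondzel and Morven, Belwex is earned (B8). With Belwex and Ondzel, Xanwyn is earned (B7). With Xanwyn, Wexyul is earned (B1). [5 rule applications]
Belwex needs fewer.

Belwex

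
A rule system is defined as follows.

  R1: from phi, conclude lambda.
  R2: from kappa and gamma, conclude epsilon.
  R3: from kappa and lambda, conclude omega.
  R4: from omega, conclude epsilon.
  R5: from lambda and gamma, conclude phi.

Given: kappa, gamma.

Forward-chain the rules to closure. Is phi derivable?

phi would need lambda and gamma (R5), but lambda is never established.

No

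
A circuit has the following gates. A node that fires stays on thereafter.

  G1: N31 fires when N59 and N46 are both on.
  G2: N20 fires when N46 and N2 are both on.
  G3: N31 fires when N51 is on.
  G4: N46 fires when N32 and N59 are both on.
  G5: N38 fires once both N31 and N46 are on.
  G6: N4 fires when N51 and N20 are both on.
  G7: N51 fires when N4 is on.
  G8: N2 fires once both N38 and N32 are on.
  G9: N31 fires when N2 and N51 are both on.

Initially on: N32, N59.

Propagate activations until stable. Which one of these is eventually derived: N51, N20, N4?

G4: N32 and N59 on → N46 on.
G1: N59 and N46 on → N31 on.
G5: N31 and N46 on → N38 on.
G8: N38 and N32 on → N2 on.
N46 and N2 are on, so N20 fires (G2).
N4 would need N51 and N20 (G6), but N51 never turns on. N51 would need N4 (G7), but N4 never turns on.

N20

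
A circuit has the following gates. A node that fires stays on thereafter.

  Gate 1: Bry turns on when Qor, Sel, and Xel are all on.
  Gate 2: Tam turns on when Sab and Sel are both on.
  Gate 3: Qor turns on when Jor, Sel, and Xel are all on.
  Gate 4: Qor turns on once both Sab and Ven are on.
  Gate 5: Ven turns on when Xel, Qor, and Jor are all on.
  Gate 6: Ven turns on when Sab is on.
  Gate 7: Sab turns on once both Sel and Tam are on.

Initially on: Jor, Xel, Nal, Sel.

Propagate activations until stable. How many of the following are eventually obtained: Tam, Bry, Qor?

2

Jor, Sel, and Xel are on, so Qor turns on (Gate 3).
Qor, Sel, and Xel are on, so Bry turns on (Gate 1).
Tam would need Sab and Sel (Gate 2), but Sab never turns on.
Bry: reached.
Qor: reached.
Reached: Bry and Qor — 2 of the 3.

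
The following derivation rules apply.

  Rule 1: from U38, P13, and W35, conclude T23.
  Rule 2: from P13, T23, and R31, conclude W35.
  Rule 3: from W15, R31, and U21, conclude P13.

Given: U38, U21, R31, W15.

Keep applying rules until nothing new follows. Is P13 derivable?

Yes

W15, R31, and U21 hold, so P13 follows (Rule 3).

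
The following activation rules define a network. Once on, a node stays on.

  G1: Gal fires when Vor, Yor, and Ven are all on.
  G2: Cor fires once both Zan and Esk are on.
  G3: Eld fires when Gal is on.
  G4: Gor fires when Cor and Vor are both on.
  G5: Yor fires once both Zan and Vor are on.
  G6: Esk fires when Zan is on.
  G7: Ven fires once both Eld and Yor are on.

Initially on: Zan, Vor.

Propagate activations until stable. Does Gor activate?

Yes

G6: Zan on → Esk on.
G2: Zan and Esk on → Cor on.
G4: Cor and Vor on → Gor on.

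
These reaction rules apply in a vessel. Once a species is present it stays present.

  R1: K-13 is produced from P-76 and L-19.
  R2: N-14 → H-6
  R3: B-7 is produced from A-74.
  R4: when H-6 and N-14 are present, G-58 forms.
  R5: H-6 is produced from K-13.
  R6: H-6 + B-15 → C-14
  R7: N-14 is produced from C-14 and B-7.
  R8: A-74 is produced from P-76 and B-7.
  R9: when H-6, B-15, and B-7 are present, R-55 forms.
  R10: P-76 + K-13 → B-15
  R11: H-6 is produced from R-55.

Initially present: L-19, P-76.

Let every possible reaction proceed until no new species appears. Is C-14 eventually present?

P-76 and L-19 present → K-13 forms (R1).
P-76 and K-13 present → B-15 forms (R10).
K-13 present → H-6 forms (R5).
H-6 and B-15 present → C-14 forms (R6).

Yes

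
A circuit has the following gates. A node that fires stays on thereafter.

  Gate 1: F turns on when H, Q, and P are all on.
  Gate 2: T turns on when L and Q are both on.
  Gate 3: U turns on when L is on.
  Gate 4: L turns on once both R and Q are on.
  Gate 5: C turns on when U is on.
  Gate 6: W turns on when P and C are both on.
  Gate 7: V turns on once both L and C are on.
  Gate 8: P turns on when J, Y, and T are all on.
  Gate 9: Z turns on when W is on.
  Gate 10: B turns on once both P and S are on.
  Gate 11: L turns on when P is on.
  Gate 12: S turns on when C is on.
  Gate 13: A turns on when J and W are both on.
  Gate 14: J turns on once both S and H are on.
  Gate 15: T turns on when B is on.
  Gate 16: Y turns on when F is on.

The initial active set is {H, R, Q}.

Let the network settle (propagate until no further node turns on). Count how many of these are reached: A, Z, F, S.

1

R and Q are on, so L turns on (Gate 4).
L is on, so U turns on (Gate 3).
U is on, so C turns on (Gate 5).
C is on, so S turns on (Gate 12).
A would need J and W (Gate 13), but W never turns on.
Z would need W (Gate 9), but W never turns on.
F would need H, Q, and P (Gate 1), but P never turns on.
S: reached.
Reached: S — 1 of the 4.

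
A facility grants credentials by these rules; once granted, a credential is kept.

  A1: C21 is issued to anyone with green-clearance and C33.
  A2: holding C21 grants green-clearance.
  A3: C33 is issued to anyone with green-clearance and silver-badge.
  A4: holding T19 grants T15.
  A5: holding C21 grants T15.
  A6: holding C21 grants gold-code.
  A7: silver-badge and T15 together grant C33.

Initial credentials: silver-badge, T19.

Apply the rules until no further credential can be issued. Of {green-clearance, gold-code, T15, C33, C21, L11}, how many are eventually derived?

2

Holding T19 grants T15 (A4).
Holding silver-badge and T15 grants C33 (A7).
green-clearance would need C21 (A2), but C21 is never granted.
gold-code would need C21 (A6), but C21 is never granted.
T15: reached.
C33: reached.
C21 would need green-clearance and C33 (A1), but green-clearance is never granted.
No rule produces L11, and it is not given.
Reached: T15 and C33 — 2 of the 6.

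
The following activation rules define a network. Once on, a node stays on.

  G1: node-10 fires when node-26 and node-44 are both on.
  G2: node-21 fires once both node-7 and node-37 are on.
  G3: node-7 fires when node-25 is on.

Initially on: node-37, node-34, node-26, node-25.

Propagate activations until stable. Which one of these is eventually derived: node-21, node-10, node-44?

node-21

node-25 is on, so node-7 fires (G3).
G2: node-7 and node-37 on → node-21 on.
node-10 would need node-26 and node-44 (G1), but node-44 never turns on. No rule produces node-44, and it is not given.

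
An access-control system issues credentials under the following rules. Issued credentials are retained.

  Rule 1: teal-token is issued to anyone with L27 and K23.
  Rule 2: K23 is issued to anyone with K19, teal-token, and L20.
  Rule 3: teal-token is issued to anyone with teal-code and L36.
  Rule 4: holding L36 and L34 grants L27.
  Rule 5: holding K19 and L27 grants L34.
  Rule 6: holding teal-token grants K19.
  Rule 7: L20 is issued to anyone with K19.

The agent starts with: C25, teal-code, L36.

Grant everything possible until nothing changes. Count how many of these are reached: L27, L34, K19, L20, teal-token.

3

Holding teal-code and L36 grants teal-token (Rule 3).
Holding teal-token grants K19 (Rule 6).
Holding K19 grants L20 (Rule 7).
L27 would need L36 and L34 (Rule 4), but L34 is never granted.
L34 would need K19 and L27 (Rule 5), but L27 is never granted.
K19: reached.
L20: reached.
teal-token: reached.
Reached: K19, L20, and teal-token — 3 of the 5.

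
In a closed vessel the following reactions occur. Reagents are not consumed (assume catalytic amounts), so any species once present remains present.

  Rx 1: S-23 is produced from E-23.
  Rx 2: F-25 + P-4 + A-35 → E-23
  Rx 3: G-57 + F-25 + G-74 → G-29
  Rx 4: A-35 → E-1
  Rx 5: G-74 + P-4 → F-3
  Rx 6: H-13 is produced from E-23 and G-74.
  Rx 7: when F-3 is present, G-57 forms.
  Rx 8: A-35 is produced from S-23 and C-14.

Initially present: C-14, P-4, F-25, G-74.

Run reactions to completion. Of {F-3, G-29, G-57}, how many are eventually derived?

G-74 and P-4 present → F-3 forms (Rx 5).
F-3 present → G-57 forms (Rx 7).
G-57, F-25, and G-74 present → G-29 forms (Rx 3).
F-3: reached.
G-29: reached.
G-57: reached.
All 3 are reached.

3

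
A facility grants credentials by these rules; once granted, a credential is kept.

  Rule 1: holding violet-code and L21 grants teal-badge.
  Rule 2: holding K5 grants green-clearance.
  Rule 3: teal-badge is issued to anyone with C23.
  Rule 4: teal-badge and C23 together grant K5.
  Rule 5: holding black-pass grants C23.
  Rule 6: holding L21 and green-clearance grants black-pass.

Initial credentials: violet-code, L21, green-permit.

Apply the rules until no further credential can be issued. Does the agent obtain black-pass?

No

black-pass would need L21 and green-clearance (Rule 6), but green-clearance is never granted.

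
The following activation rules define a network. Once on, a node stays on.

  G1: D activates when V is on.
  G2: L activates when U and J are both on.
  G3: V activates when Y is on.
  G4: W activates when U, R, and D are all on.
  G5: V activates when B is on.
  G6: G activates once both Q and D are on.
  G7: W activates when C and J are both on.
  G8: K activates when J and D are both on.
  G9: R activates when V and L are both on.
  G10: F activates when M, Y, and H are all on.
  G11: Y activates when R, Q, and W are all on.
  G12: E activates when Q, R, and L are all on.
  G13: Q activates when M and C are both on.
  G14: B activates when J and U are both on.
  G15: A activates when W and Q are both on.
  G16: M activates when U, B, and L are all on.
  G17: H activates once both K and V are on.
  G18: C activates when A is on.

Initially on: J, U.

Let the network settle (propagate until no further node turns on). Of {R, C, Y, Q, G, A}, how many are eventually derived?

U and J are on, so L activates (G2).
J and U are on, so B activates (G14).
G5: B on → V on.
V and L are on, so R activates (G9).
R: reached.
C would need A (G18), but A never turns on.
Y would need R, Q, and W (G11), but Q never turns on.
Q would need M and C (G13), but C never turns on.
G would need Q and D (G6), but Q never turns on.
A would need W and Q (G15), but Q never turns on.
Reached: R — 1 of the 6.

1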